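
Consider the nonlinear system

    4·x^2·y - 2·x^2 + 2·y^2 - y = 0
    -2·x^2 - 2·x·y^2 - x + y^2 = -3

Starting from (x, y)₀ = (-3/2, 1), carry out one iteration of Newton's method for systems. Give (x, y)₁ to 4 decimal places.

(-1.5476, 0.5179)

At (-3/2, 1): F = (5.5000, 4.0000).
Jacobian J = [[8·x·y - 4·x, 4·x^2 + 4·y - 1], [-4·x - 2·y^2 - 1, -4·x·y + 2·y]].
At the point, J = [[-6.0000, 12.0000], [3.0000, 8.0000]] (det J = -84.0000).
Solving J·Δ = −F gives Δ = (-0.0476, -0.4821).
Then the next iterate is (x, y)₁ = (-1.5476, 0.5179).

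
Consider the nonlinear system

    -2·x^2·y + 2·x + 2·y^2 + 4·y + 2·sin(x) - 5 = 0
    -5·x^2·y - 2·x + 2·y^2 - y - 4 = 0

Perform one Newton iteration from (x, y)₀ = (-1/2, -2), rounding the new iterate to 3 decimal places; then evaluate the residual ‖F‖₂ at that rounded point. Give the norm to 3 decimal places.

64.750

At (-1/2, -2): F = (-5.95885, 9.500).
Jacobian J = [[-4·x·y + 2·cos(x) + 2, -2·x^2 + 4·y + 4], [-10·x·y - 2, -5·x^2 + 4·y - 1]].
At the point, J = [[-0.24483, -4.500], [-12.000, -10.250]] (det J = -51.49044).
Solving J·Δ = −F gives Δ = (2.016, -1.434).
Then the next iterate is (x, y)₁ = (1.516, -3.434).
Re-evaluating at (1.516, -3.434): F = (25.66213, 59.44777), so ‖F‖₂ = 64.750.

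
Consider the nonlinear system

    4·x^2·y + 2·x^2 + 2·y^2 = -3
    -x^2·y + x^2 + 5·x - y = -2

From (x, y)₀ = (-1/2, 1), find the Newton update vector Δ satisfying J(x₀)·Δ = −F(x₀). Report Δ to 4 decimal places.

(-0.0357, -1.3429)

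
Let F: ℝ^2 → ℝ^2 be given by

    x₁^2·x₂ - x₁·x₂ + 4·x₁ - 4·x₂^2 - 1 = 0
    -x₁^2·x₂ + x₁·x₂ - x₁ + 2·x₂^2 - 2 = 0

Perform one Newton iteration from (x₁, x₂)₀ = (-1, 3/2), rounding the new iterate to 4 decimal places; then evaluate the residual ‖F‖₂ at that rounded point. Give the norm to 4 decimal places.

At (-1, 3/2): F = (-11.0000, 0.5000).
Jacobian J = [[2·x₁·x₂ - x₂ + 4, x₁^2 - x₁ - 8·x₂], [-2·x₁·x₂ + x₂ - 1, -x₁^2 + x₁ + 4·x₂]].
At the point, J = [[-0.5000, -10.0000], [3.5000, 4.0000]] (det J = 33.0000).
Solving J·Δ = −F gives Δ = (1.1818, -1.1591).
Then the next iterate is (x₁, x₂)₁ = (0.1818, 0.3409).
Re-evaluating at (0.1818, 0.3409): F = (-0.788360, -1.898666), so ‖F‖₂ = 2.0558.

2.0558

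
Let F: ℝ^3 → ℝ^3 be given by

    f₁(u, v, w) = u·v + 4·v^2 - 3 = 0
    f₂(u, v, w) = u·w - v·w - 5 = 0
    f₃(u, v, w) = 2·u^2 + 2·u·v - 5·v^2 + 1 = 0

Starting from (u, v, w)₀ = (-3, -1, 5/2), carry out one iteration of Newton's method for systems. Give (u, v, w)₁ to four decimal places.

(-1.5063, -0.7722, -0.9177)

At (-3, -1, 5/2): F = (4.0000, -10.0000, 20.0000).
Jacobian J = [[v, u + 8·v, 0], [w, -w, u - v], [4·u + 2·v, 2·u - 10·v, 0]].
At the point, J = [[-1.0000, -11.0000, 0.0000], [2.5000, -2.5000, -2.0000], [-14.0000, 4.0000, 0.0000]] (det J = -316.0000).
Solving J·Δ = −F gives Δ = (1.4937, 0.2278, -3.4177).
Then the next iterate is (u, v, w)₁ = (-1.5063, -0.7722, -0.9177).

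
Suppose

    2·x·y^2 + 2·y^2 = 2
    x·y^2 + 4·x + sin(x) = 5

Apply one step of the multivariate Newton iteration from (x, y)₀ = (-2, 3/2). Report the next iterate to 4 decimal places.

(6.9285, 7.1130)

At (-2, 3/2): F = (-6.5000, -18.409297).
Jacobian J = [[2·y^2, 4·x·y + 4·y], [y^2 + cos(x) + 4, 2·x·y]].
At the point, J = [[4.5000, -6.0000], [5.833853, -6.0000]] (det J = 8.003119).
Solving J·Δ = −F gives Δ = (8.9285, 5.6130).
Then the next iterate is (x, y)₁ = (6.9285, 7.1130).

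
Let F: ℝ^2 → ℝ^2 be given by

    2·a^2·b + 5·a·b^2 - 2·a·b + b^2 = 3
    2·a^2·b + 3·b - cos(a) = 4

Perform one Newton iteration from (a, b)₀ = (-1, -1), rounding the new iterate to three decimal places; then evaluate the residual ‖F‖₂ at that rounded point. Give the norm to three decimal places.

142.087

At (-1, -1): F = (-11.000, -9.54030).
Jacobian J = [[4·a·b + 5·b^2 - 2·b, 2·a^2 + 10·a·b - 2·a + 2·b], [4·a·b + sin(a), 2·a^2 + 3]].
At the point, J = [[11.000, 12.000], [3.15853, 5.000]] (det J = 17.09765).
Solving J·Δ = −F gives Δ = (-3.479, 4.106).
Then the next iterate is (a, b)₁ = (-4.479, 3.106).
Re-evaluating at (-4.479, 3.106): F = (-56.95739, 130.17095), so ‖F‖₂ = 142.087.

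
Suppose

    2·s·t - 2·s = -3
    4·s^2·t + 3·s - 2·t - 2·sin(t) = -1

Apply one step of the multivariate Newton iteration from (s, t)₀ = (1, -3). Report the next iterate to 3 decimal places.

At (1, -3): F = (-5.000, -1.71776).
Jacobian J = [[2·t - 2, 2·s], [8·s·t + 3, 4·s^2 - 2·cos(t) - 2]].
At the point, J = [[-8.000, 2.000], [-21.000, 3.97998]] (det J = 10.16012).
Solving J·Δ = −F gives Δ = (1.620, 8.982).
Then the next iterate is (s, t)₁ = (2.620, 5.982).

(2.620, 5.982)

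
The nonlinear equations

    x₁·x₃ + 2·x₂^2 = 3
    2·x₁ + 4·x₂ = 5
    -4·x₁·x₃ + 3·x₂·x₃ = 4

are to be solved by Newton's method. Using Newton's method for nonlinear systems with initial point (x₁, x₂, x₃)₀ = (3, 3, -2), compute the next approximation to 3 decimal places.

(5.833, -1.667, 15.556)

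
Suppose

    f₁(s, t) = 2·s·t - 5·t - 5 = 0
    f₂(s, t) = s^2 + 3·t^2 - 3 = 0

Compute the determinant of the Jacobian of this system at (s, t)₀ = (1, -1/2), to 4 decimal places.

J = [[2·t, 2·s - 5], [2·s, 6·t]].
At the point, J = [[-1.0000, -3.0000], [2.0000, -3.0000]].
det J = 9.0000.

9.0000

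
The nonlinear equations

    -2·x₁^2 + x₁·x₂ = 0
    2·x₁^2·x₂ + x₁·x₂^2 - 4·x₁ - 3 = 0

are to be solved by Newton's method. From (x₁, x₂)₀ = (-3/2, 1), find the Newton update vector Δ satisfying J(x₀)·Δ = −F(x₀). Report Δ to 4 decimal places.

At (-3/2, 1): F = (-6.0000, 6.0000).
Jacobian J = [[-4·x₁ + x₂, x₁], [4·x₁·x₂ + x₂^2 - 4, 2·x₁^2 + 2·x₁·x₂]].
At the point, J = [[7.0000, -1.5000], [-9.0000, 1.5000]] (det J = -3.0000).
Solving J·Δ = −F gives Δ = (0.0000, -4.0000).

(0.0000, -4.0000)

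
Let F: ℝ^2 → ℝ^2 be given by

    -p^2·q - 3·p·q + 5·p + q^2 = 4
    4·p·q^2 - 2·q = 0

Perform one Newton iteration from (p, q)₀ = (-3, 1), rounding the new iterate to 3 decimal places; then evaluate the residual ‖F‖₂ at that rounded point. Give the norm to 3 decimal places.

At (-3, 1): F = (-18.000, -14.000).
Jacobian J = [[-2·p·q - 3·q + 5, -p^2 - 3·p + 2·q], [4·q^2, 8·p·q - 2]].
At the point, J = [[8.000, 2.000], [4.000, -26.000]] (det J = -216.000).
Solving J·Δ = −F gives Δ = (2.296, -0.185).
Then the next iterate is (p, q)₁ = (-0.704, 0.815).
Re-evaluating at (-0.704, 0.815): F = (-5.53842, -3.50046), so ‖F‖₂ = 6.552.

6.552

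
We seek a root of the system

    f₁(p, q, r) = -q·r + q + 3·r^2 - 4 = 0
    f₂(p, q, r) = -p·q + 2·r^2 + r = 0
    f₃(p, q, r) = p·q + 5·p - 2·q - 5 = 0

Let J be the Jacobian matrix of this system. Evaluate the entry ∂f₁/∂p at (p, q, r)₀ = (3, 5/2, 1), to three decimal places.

0.000

∂f₁/∂p = 0.
At (3, 5/2, 1) this is 0.000.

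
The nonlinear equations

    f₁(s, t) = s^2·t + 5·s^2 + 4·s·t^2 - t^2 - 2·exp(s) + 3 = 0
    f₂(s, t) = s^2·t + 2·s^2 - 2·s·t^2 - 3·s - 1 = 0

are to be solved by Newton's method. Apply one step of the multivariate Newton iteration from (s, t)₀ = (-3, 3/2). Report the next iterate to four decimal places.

(-1.5261, 1.0929)

At (-3, 3/2): F = (32.150426, 53.0000).
Jacobian J = [[2·s·t + 10·s + 4·t^2 - 2·exp(s), s^2 + 8·s·t - 2·t], [2·s·t + 4·s - 2·t^2 - 3, s^2 - 4·s·t]].
At the point, J = [[-30.099574, -30.0000], [-28.5000, 27.0000]] (det J = -1667.688502).
Solving J·Δ = −F gives Δ = (1.4739, -0.4071).
Then the next iterate is (s, t)₁ = (-1.5261, 1.0929).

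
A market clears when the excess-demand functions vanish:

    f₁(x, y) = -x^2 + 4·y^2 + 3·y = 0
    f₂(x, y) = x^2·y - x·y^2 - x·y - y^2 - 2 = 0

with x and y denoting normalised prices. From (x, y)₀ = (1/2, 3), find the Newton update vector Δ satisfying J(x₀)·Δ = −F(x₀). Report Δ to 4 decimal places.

(-0.0984, -1.6611)

At (1/2, 3): F = (44.7500, -16.2500).
Jacobian J = [[-2·x, 8·y + 3], [2·x·y - y^2 - y, x^2 - 2·x·y - x - 2·y]].
At the point, J = [[-1.0000, 27.0000], [-9.0000, -9.2500]] (det J = 252.2500).
Solving J·Δ = −F gives Δ = (-0.0984, -1.6611).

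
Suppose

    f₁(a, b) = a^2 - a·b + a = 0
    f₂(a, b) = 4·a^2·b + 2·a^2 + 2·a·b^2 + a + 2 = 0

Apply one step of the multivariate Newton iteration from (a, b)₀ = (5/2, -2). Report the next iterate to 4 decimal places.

(5.4000, 12.7800)

At (5/2, -2): F = (13.7500, -13.0000).
Jacobian J = [[2·a - b + 1, -a], [8·a·b + 4·a + 2·b^2 + 1, 4·a^2 + 4·a·b]].
At the point, J = [[8.0000, -2.5000], [-21.0000, 5.0000]] (det J = -12.5000).
Solving J·Δ = −F gives Δ = (2.9000, 14.7800).
Then the next iterate is (a, b)₁ = (5.4000, 12.7800).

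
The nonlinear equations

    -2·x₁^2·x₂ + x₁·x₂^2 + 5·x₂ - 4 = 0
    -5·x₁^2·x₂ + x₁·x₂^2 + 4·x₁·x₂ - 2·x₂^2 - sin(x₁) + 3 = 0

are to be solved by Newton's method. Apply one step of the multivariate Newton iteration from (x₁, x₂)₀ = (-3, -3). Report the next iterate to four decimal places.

At (-3, -3): F = (8.0000, 129.141120).
Jacobian J = [[-4·x₁·x₂ + x₂^2, -2·x₁^2 + 2·x₁·x₂ + 5], [-10·x₁·x₂ + x₂^2 + 4·x₂ - cos(x₁), -5·x₁^2 + 2·x₁·x₂ + 4·x₁ - 4·x₂]].
At the point, J = [[-27.0000, 5.0000], [-92.010008, -27.0000]] (det J = 1189.050038).
Solving J·Δ = −F gives Δ = (0.7247, 2.3134).
Then the next iterate is (x₁, x₂)₁ = (-2.2753, -0.6866).

(-2.2753, -0.6866)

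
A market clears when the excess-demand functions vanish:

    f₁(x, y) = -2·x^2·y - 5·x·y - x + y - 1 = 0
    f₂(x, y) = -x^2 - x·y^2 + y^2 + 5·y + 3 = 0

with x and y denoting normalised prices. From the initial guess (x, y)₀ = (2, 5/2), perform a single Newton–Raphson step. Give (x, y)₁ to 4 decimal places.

At (2, 5/2): F = (-45.5000, 5.2500).
Jacobian J = [[-4·x·y - 5·y - 1, -2·x^2 - 5·x + 1], [-2·x - y^2, -2·x·y + 2·y + 5]].
At the point, J = [[-33.5000, -17.0000], [-10.2500, 0.0000]] (det J = -174.2500).
Solving J·Δ = −F gives Δ = (0.5122, -3.6858).
Then the next iterate is (x, y)₁ = (2.5122, -1.1858).

(2.5122, -1.1858)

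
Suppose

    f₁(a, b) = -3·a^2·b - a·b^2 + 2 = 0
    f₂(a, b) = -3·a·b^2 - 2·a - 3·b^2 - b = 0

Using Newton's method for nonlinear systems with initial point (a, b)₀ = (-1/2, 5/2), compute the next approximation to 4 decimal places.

At (-1/2, 5/2): F = (3.2500, -10.8750).
Jacobian J = [[-6·a·b - b^2, -3·a^2 - 2·a·b], [-3·b^2 - 2, -6·a·b - 6·b - 1]].
At the point, J = [[1.2500, 1.7500], [-20.7500, -8.5000]] (det J = 25.6875).
Solving J·Δ = −F gives Δ = (0.3345, -2.0961).
Then the next iterate is (a, b)₁ = (-0.1655, 0.4039).

(-0.1655, 0.4039)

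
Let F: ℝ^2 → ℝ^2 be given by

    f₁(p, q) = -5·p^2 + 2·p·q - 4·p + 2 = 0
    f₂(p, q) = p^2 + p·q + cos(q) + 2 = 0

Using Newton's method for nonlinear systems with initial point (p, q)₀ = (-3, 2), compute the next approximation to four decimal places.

At (-3, 2): F = (-43.0000, 4.583853).
Jacobian J = [[-10·p + 2·q - 4, 2·p], [2·p + q, p - sin(q)]].
At the point, J = [[30.0000, -6.0000], [-4.0000, -3.909297]] (det J = -141.278923).
Solving J·Δ = −F gives Δ = (1.3845, -0.2441).
Then the next iterate is (p, q)₁ = (-1.6155, 1.7559).

(-1.6155, 1.7559)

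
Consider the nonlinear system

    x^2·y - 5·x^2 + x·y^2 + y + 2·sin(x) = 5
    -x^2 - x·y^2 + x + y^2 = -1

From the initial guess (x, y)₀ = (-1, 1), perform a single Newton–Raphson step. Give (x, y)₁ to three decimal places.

(0.060, 0.220)

At (-1, 1): F = (-10.68294, 1.000).
Jacobian J = [[2·x·y - 10·x + y^2 + 2·cos(x), x^2 + 2·x·y + 1], [-2·x - y^2 + 1, -2·x·y + 2·y]].
At the point, J = [[10.08060, 0.000], [2.000, 4.000]] (det J = 40.32242).
Solving J·Δ = −F gives Δ = (1.060, -0.780).
Then the next iterate is (x, y)₁ = (0.060, 0.220).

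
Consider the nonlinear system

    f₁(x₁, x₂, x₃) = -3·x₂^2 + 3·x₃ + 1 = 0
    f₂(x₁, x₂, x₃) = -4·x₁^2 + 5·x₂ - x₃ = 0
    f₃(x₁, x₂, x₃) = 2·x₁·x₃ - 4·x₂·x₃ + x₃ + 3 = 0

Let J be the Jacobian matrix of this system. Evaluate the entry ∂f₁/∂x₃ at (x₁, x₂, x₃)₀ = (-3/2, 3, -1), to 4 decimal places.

3.0000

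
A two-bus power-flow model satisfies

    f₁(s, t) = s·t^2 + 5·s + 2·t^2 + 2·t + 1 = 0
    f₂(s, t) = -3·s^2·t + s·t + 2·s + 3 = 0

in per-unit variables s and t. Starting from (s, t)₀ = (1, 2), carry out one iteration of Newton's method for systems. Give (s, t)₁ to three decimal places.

(1.617, 0.032)

At (1, 2): F = (22.000, 1.000).
Jacobian J = [[t^2 + 5, 2·s·t + 4·t + 2], [-6·s·t + t + 2, -3·s^2 + s]].
At the point, J = [[9.000, 14.000], [-8.000, -2.000]] (det J = 94.000).
Solving J·Δ = −F gives Δ = (0.617, -1.968).
Then the next iterate is (s, t)₁ = (1.617, 0.032).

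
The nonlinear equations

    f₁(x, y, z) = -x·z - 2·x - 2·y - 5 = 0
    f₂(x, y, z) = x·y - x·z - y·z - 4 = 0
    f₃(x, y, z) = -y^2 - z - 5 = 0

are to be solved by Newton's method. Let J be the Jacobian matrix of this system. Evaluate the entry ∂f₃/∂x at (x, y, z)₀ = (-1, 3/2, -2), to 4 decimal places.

0.0000

∂f₃/∂x = 0.
At (-1, 3/2, -2) this is 0.0000.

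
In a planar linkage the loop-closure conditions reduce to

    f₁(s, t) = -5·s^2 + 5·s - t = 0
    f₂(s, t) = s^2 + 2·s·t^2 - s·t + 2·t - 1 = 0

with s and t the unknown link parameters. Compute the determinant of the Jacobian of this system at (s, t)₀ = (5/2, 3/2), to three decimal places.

J = [[-10·s + 5, -1], [2·s + 2·t^2 - t, 4·s·t - s + 2]].
At the point, J = [[-20.000, -1.000], [8.000, 14.500]].
det J = -282.000.

-282.000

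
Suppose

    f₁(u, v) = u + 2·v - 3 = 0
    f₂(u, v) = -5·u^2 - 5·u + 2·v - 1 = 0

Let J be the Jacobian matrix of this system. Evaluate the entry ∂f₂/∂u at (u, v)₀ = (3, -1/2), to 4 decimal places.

-35.0000

∂f₂/∂u = -10·u - 5.
At (3, -1/2) this is -35.0000.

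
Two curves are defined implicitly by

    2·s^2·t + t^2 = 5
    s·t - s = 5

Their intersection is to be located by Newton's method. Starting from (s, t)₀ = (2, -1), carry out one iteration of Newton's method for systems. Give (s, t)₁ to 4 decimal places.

At (2, -1): F = (-12.0000, -9.0000).
Jacobian J = [[4·s·t, 2·s^2 + 2·t], [t - 1, s]].
At the point, J = [[-8.0000, 6.0000], [-2.0000, 2.0000]] (det J = -4.0000).
Solving J·Δ = −F gives Δ = (7.5000, 12.0000).
Then the next iterate is (s, t)₁ = (9.5000, 11.0000).

(9.5000, 11.0000)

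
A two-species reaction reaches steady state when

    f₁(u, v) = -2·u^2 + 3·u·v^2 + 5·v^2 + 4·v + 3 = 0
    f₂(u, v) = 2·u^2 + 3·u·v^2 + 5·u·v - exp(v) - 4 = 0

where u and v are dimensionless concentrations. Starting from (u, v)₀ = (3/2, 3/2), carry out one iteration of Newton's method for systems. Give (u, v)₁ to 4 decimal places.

At (3/2, 3/2): F = (25.8750, 17.393311).
Jacobian J = [[-4·u + 3·v^2, 6·u·v + 10·v + 4], [4·u + 3·v^2 + 5·v, 6·u·v + 5·u - exp(v)]].
At the point, J = [[0.7500, 32.5000], [20.2500, 16.518311]] (det J = -645.736267).
Solving J·Δ = −F gives Δ = (-0.2135, -0.7912).
Then the next iterate is (u, v)₁ = (1.2865, 0.7088).

(1.2865, 0.7088)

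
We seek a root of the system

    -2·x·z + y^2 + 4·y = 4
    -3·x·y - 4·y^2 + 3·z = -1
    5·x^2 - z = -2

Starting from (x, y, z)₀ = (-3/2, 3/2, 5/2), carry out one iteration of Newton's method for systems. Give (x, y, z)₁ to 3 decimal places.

At (-3/2, 3/2, 5/2): F = (11.750, 6.250, 10.750).
Jacobian J = [[-2·z, 2·y + 4, -2·x], [-3·y, -3·x - 8·y, 3], [10·x, 0, -1]].
At the point, J = [[-5.000, 7.000, 3.000], [-4.500, -7.500, 3.000], [-15.000, 0.000, -1.000]] (det J = -721.500).
Solving J·Δ = −F gives Δ = (0.831, -0.351, -1.714).
Then the next iterate is (x, y, z)₁ = (-0.669, 1.149, 0.786).

(-0.669, 1.149, 0.786)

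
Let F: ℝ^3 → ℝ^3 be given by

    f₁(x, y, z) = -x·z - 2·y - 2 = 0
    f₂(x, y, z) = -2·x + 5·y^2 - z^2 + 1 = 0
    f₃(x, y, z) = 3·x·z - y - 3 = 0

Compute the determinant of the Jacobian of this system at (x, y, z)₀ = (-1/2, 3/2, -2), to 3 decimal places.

J = [[-z, -2, -x], [-2, 10·y, -2·z], [3·z, -1, 3·x]].
At the point, J = [[2.000, -2.000, 0.500], [-2.000, 15.000, 4.000], [-6.000, -1.000, -1.500]].
det J = 63.000.

63.000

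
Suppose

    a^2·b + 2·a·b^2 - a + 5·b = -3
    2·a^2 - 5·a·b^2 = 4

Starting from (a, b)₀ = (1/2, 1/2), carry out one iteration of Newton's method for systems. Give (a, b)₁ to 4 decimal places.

At (1/2, 1/2): F = (5.3750, -4.1250).
Jacobian J = [[2·a·b + 2·b^2 - 1, a^2 + 4·a·b + 5], [4·a - 5·b^2, -10·a·b]].
At the point, J = [[0.0000, 6.2500], [0.7500, -2.5000]] (det J = -4.6875).
Solving J·Δ = −F gives Δ = (2.6333, -0.8600).
Then the next iterate is (a, b)₁ = (3.1333, -0.3600).

(3.1333, -0.3600)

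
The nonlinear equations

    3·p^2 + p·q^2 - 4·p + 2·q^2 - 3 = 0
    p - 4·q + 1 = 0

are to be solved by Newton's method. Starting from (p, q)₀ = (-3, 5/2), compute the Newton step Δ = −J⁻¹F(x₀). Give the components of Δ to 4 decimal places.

(2.6324, -2.3419)

At (-3, 5/2): F = (29.7500, -12.0000).
Jacobian J = [[6·p + q^2 - 4, 2·p·q + 4·q], [1, -4]].
At the point, J = [[-15.7500, -5.0000], [1.0000, -4.0000]] (det J = 68.0000).
Solving J·Δ = −F gives Δ = (2.6324, -2.3419).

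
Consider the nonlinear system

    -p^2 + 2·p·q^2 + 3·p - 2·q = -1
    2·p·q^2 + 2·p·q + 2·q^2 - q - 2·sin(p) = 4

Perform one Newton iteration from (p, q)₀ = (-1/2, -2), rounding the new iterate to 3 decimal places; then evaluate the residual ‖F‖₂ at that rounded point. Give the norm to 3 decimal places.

0.931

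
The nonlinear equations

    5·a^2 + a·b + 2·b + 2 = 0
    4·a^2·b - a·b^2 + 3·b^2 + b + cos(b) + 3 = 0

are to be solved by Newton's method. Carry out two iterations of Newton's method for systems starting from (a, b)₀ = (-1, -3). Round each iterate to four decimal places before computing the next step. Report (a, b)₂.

(-0.0825, -0.0906)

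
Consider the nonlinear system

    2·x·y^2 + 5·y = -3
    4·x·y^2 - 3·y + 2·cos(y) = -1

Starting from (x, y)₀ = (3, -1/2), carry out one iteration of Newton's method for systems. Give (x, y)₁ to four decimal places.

(-0.4593, -0.2297)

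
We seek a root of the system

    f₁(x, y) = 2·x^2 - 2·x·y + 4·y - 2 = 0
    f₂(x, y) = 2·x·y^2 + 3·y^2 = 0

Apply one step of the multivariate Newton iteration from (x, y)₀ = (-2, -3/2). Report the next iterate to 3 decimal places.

(-2.000, -0.750)

At (-2, -3/2): F = (-6.000, -2.250).
Jacobian J = [[4·x - 2·y, -2·x + 4], [2·y^2, 4·x·y + 6·y]].
At the point, J = [[-5.000, 8.000], [4.500, 3.000]] (det J = -51.000).
Solving J·Δ = −F gives Δ = (0.000, 0.750).
Then the next iterate is (x, y)₁ = (-2.000, -0.750).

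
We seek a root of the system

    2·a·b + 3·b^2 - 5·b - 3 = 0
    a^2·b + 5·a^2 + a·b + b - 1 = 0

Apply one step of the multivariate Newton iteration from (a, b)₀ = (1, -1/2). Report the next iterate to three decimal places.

(0.734, -0.581)

At (1, -1/2): F = (-0.750, 2.500).
Jacobian J = [[2·b, 2·a + 6·b - 5], [2·a·b + 10·a + b, a^2 + a + 1]].
At the point, J = [[-1.000, -6.000], [8.500, 3.000]] (det J = 48.000).
Solving J·Δ = −F gives Δ = (-0.266, -0.081).
Then the next iterate is (a, b)₁ = (0.734, -0.581).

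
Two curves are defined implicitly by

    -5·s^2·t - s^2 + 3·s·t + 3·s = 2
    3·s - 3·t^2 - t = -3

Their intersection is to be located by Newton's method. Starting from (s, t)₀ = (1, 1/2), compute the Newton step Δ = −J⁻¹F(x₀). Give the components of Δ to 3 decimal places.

At (1, 1/2): F = (-1.000, 4.750).
Jacobian J = [[-10·s·t - 2·s + 3·t + 3, -5·s^2 + 3·s], [3, -6·t - 1]].
At the point, J = [[-2.500, -2.000], [3.000, -4.000]] (det J = 16.000).
Solving J·Δ = −F gives Δ = (-0.844, 0.555).

(-0.844, 0.555)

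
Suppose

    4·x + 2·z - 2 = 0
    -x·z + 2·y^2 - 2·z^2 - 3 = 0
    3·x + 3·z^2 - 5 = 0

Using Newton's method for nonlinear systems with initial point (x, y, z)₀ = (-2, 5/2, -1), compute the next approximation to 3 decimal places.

(0.933, 1.577, -0.867)

At (-2, 5/2, -1): F = (-12.000, 5.500, -8.000).
Jacobian J = [[4, 0, 2], [-z, 4·y, -x - 4·z], [3, 0, 6·z]].
At the point, J = [[4.000, 0.000, 2.000], [1.000, 10.000, 6.000], [3.000, 0.000, -6.000]] (det J = -300.000).
Solving J·Δ = −F gives Δ = (2.933, -0.923, 0.133).
Then the next iterate is (x, y, z)₁ = (0.933, 1.577, -0.867).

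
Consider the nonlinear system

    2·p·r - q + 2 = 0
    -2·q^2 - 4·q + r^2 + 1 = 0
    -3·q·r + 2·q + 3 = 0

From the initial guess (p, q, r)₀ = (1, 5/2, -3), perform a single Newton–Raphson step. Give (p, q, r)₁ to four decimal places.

At (1, 5/2, -3): F = (-6.5000, -12.5000, 30.5000).
Jacobian J = [[2·r, -1, 2·p], [0, -4·q - 4, 2·r], [0, -3·r + 2, -3·q]].
At the point, J = [[-6.0000, -1.0000, 2.0000], [0.0000, -14.0000, -6.0000], [0.0000, 11.0000, -7.5000]] (det J = -1026.0000).
Solving J·Δ = −F gives Δ = (-0.2493, -1.6184, 1.6930).
Then the next iterate is (p, q, r)₁ = (0.7507, 0.8816, -1.3070).

(0.7507, 0.8816, -1.3070)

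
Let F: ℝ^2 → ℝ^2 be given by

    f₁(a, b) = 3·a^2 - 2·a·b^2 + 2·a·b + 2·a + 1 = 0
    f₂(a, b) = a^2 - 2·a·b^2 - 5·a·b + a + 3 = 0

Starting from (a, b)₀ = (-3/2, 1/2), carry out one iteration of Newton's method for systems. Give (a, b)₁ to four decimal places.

(-0.8846, 0.0073)

At (-3/2, 1/2): F = (4.0000, 8.2500).
Jacobian J = [[6·a - 2·b^2 + 2·b + 2, -4·a·b + 2·a], [2·a - 2·b^2 - 5·b + 1, -4·a·b - 5·a]].
At the point, J = [[-6.5000, 0.0000], [-5.0000, 10.5000]] (det J = -68.2500).
Solving J·Δ = −F gives Δ = (0.6154, -0.4927).
Then the next iterate is (a, b)₁ = (-0.8846, 0.0073).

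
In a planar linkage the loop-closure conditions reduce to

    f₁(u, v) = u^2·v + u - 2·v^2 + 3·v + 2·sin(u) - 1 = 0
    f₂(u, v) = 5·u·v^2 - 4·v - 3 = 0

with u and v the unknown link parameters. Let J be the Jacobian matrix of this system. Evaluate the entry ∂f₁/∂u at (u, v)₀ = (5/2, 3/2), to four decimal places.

6.8977

∂f₁/∂u = 2·u·v + 2·cos(u) + 1.
At (5/2, 3/2) this is 6.8977.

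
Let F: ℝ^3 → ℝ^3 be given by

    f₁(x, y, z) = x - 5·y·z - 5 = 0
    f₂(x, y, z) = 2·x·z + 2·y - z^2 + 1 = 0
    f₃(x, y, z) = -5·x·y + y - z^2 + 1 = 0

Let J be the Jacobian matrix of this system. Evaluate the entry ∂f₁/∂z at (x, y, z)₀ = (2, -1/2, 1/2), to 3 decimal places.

2.500

∂f₁/∂z = -5·y.
At (2, -1/2, 1/2) this is 2.500.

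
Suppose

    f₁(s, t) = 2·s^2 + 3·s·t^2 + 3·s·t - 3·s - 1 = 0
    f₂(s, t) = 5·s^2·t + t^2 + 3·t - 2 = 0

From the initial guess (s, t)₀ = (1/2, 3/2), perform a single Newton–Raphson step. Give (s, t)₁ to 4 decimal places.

(0.9595, 0.1109)

At (1/2, 3/2): F = (3.6250, 6.6250).
Jacobian J = [[4·s + 3·t^2 + 3·t - 3, 6·s·t + 3·s], [10·s·t, 5·s^2 + 2·t + 3]].
At the point, J = [[10.2500, 6.0000], [7.5000, 7.2500]] (det J = 29.3125).
Solving J·Δ = −F gives Δ = (0.4595, -1.3891).
Then the next iterate is (s, t)₁ = (0.9595, 0.1109).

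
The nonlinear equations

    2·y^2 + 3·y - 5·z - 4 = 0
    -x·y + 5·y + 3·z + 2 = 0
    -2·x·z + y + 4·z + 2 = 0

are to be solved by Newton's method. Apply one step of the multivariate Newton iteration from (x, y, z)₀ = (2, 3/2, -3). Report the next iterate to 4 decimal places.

At (2, 3/2, -3): F = (20.0000, -2.5000, 3.5000).
Jacobian J = [[0, 4·y + 3, -5], [-y, -x + 5, 3], [-2·z, 1, -2·x + 4]].
At the point, J = [[0.0000, 9.0000, -5.0000], [-1.5000, 3.0000, 3.0000], [6.0000, 1.0000, 0.0000]] (det J = 259.5000).
Solving J·Δ = −F gives Δ = (-0.3834, -1.1994, 1.8410).
Then the next iterate is (x, y, z)₁ = (1.6166, 0.3006, -1.1590).

(1.6166, 0.3006, -1.1590)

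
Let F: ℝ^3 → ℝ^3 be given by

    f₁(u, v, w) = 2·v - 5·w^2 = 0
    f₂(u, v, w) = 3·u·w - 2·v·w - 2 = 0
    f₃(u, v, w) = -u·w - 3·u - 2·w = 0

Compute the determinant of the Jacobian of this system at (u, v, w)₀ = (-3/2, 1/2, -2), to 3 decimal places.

J = [[0, 2, -10·w], [3·w, -2·w, 3·u - 2·v], [-w - 3, 0, -u - 2]].
At the point, J = [[0.000, 2.000, 20.000], [-6.000, 4.000, -5.500], [-1.000, 0.000, -0.500]].
det J = 85.000.

85.000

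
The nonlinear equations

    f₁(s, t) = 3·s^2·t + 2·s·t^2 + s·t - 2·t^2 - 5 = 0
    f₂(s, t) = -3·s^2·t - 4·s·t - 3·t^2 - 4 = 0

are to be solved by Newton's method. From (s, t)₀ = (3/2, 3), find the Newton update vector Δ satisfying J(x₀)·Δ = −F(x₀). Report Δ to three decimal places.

At (3/2, 3): F = (28.750, -69.250).
Jacobian J = [[6·s·t + 2·t^2 + t, 3·s^2 + 4·s·t + s - 4·t], [-6·s·t - 4·t, -3·s^2 - 4·s - 6·t]].
At the point, J = [[48.000, 14.250], [-39.000, -30.750]] (det J = -920.250).
Solving J·Δ = −F gives Δ = (0.112, -2.394).

(0.112, -2.394)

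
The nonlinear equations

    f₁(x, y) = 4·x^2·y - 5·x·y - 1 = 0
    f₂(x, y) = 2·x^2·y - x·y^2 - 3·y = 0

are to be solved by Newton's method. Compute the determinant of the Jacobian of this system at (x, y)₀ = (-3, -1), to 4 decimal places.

J = [[8·x·y - 5·y, 4·x^2 - 5·x], [4·x·y - y^2, 2·x^2 - 2·x·y - 3]].
At the point, J = [[29.0000, 51.0000], [11.0000, 9.0000]].
det J = -300.0000.

-300.0000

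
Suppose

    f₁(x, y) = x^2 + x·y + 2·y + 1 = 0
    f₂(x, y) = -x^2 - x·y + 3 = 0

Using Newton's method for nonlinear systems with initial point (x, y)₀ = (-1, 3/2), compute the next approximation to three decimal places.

(-1.000, -2.000)

At (-1, 3/2): F = (3.500, 3.500).
Jacobian J = [[2·x + y, x + 2], [-2·x - y, -x]].
At the point, J = [[-0.500, 1.000], [0.500, 1.000]] (det J = -1.000).
Solving J·Δ = −F gives Δ = (0.000, -3.500).
Then the next iterate is (x, y)₁ = (-1.000, -2.000).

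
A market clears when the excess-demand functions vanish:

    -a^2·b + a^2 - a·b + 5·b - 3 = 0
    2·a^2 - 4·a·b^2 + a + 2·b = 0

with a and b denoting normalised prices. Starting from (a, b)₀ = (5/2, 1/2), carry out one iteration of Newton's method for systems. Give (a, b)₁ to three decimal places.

At (5/2, 1/2): F = (1.375, 13.500).
Jacobian J = [[-2·a·b + 2·a - b, -a^2 - a + 5], [4·a - 4·b^2 + 1, -8·a·b + 2]].
At the point, J = [[2.000, -3.750], [10.000, -8.000]] (det J = 21.500).
Solving J·Δ = −F gives Δ = (-1.843, -0.616).
Then the next iterate is (a, b)₁ = (0.657, -0.116).

(0.657, -0.116)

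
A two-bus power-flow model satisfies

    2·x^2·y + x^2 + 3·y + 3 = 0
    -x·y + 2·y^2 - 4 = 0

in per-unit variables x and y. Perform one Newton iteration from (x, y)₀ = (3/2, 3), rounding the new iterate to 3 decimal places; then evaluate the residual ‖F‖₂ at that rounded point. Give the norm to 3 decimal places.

10.290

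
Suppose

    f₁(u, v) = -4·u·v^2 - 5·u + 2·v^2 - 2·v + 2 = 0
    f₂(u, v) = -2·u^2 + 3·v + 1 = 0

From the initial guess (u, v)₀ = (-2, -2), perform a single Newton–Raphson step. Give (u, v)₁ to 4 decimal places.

(-0.6154, -1.3590)

At (-2, -2): F = (56.0000, -13.0000).
Jacobian J = [[-4·v^2 - 5, -8·u·v + 4·v - 2], [-4·u, 3]].
At the point, J = [[-21.0000, -42.0000], [8.0000, 3.0000]] (det J = 273.0000).
Solving J·Δ = −F gives Δ = (1.3846, 0.6410).
Then the next iterate is (u, v)₁ = (-0.6154, -1.3590).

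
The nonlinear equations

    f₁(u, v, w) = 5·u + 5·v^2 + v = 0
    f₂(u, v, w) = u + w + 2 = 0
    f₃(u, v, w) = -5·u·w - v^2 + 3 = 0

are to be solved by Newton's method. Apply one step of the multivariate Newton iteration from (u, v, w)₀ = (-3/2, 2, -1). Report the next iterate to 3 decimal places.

(-2.785, 1.615, 0.785)

At (-3/2, 2, -1): F = (14.500, -0.500, -8.500).
Jacobian J = [[5, 10·v + 1, 0], [1, 0, 1], [-5·w, -2·v, -5·u]].
At the point, J = [[5.000, 21.000, 0.000], [1.000, 0.000, 1.000], [5.000, -4.000, 7.500]] (det J = -32.500).
Solving J·Δ = −F gives Δ = (-1.285, -0.385, 1.785).
Then the next iterate is (u, v, w)₁ = (-2.785, 1.615, 0.785).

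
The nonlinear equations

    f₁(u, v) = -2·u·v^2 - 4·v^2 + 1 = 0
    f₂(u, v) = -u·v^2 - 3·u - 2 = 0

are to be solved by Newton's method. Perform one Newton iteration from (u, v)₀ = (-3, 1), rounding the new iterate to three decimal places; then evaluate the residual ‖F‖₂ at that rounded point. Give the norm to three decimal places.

86.163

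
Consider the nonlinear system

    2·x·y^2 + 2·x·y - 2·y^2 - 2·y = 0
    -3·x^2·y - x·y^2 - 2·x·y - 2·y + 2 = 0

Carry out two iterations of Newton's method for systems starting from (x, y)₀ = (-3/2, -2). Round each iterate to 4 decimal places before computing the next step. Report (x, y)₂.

At (-3/2, -2): F = (-10.0000, 19.5000).
Jacobian J = [[2·y^2 + 2·y, 4·x·y + 2·x - 4·y - 2], [-6·x·y - y^2 - 2·y, -3·x^2 - 2·x·y - 2·x - 2]].
At the point, J = [[4.0000, 15.0000], [-18.0000, -11.7500]] (det J = 223.0000).
Solving J·Δ = −F gives Δ = (0.7848, 0.4574).
Then the next iterate is (x, y)₁ = (-0.7152, -1.5426).
Round to (-0.7152, -1.5426) and repeat: F = (-2.871295, 6.947736), J = [[1.674030, 7.153070], [-5.914020, -4.310668]].
Δ = (1.0636, 0.1525), so (x, y)₂ = (0.3484, -1.3901).

(0.3484, -1.3901)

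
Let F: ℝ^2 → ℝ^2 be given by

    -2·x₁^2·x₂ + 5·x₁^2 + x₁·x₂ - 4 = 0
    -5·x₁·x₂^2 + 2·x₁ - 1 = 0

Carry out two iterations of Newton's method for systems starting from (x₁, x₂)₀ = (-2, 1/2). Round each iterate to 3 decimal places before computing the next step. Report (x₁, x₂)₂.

At (-2, 1/2): F = (11.000, -2.500).
Jacobian J = [[-4·x₁·x₂ + 10·x₁ + x₂, -2·x₁^2 + x₁], [-5·x₂^2 + 2, -10·x₁·x₂]].
At the point, J = [[-15.500, -10.000], [0.750, 10.000]] (det J = -147.500).
Solving J·Δ = −F gives Δ = (0.576, 0.207).
Then the next iterate is (x₁, x₂)₁ = (-1.424, 0.707).
Round to (-1.424, 0.707) and repeat: F = (2.26484, -0.28908), J = [[-9.50593, -5.47955], [-0.49924, 10.06768]].
Δ = (0.216, 0.039), so (x₁, x₂)₂ = (-1.208, 0.746).

(-1.208, 0.746)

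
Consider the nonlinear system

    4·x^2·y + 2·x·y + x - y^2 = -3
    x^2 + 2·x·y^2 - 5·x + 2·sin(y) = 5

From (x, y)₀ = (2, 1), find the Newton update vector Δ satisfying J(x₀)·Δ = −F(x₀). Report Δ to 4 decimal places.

At (2, 1): F = (24.0000, -5.317058).
Jacobian J = [[8·x·y + 2·y + 1, 4·x^2 + 2·x - 2·y], [2·x + 2·y^2 - 5, 4·x·y + 2·cos(y)]].
At the point, J = [[19.0000, 18.0000], [1.0000, 9.080605]] (det J = 154.531488).
Solving J·Δ = −F gives Δ = (-2.0296, 0.8091).

(-2.0296, 0.8091)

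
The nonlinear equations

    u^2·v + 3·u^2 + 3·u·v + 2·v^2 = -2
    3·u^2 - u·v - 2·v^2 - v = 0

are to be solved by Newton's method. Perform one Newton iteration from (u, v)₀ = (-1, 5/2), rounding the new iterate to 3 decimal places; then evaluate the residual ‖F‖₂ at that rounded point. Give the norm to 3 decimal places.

At (-1, 5/2): F = (12.500, -9.500).
Jacobian J = [[2·u·v + 6·u + 3·v, u^2 + 3·u + 4·v], [6·u - v, -u - 4·v - 1]].
At the point, J = [[-3.500, 8.000], [-8.500, -10.000]] (det J = 103.000).
Solving J·Δ = −F gives Δ = (0.476, -1.354).
Then the next iterate is (u, v)₁ = (-0.524, 1.146).
Re-evaluating at (-0.524, 1.146): F = (3.96351, -2.34840), so ‖F‖₂ = 4.607.

4.607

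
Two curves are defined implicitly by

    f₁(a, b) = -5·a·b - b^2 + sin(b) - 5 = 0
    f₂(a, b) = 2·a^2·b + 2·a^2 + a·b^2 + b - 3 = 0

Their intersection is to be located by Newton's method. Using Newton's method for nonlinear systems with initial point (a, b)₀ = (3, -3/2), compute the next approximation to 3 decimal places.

At (3, -3/2): F = (14.25251, -6.750).
Jacobian J = [[-5·b, -5·a - 2·b + cos(b)], [4·a·b + 4·a + b^2, 2·a^2 + 2·a·b + 1]].
At the point, J = [[7.500, -11.92926], [-3.750, 10.000]] (det J = 30.26526).
Solving J·Δ = −F gives Δ = (-2.049, -0.093).
Then the next iterate is (a, b)₁ = (0.951, -1.593).

(0.951, -1.593)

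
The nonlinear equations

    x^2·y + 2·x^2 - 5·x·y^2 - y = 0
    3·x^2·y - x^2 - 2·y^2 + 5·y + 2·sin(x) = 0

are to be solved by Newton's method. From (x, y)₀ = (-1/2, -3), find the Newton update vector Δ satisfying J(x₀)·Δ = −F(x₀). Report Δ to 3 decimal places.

At (-1/2, -3): F = (25.250, -36.45885).
Jacobian J = [[2·x·y + 4·x - 5·y^2, x^2 - 10·x·y - 1], [6·x·y - 2·x + 2·cos(x), 3·x^2 - 4·y + 5]].
At the point, J = [[-44.000, -15.750], [11.75517, 17.750]] (det J = -595.85615).
Solving J·Δ = −F gives Δ = (-0.212, 2.194).

(-0.212, 2.194)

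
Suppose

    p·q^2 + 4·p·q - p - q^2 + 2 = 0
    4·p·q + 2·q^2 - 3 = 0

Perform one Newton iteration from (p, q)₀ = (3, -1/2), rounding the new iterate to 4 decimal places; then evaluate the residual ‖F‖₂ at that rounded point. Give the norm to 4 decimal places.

27.2970

At (3, -1/2): F = (-6.5000, -8.5000).
Jacobian J = [[q^2 + 4·q - 1, 2·p·q + 4·p - 2·q], [4·q, 4·p + 4·q]].
At the point, J = [[-2.7500, 10.0000], [-2.0000, 10.0000]] (det J = -7.5000).
Solving J·Δ = −F gives Δ = (2.6667, 1.3833).
Then the next iterate is (p, q)₁ = (5.6667, 0.8833).
Re-evaluating at (5.6667, 0.8833): F = (19.995932, 18.582022), so ‖F‖₂ = 27.2970.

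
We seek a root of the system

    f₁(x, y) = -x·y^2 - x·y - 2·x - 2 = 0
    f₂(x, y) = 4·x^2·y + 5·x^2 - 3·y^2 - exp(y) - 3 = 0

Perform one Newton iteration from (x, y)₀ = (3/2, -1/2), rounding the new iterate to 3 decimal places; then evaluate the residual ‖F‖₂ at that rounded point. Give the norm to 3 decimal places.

At (3/2, -1/2): F = (-4.625, 2.39347).
Jacobian J = [[-y^2 - y - 2, -2·x·y - x], [8·x·y + 10·x, 4·x^2 - 6·y - exp(y)]].
At the point, J = [[-1.750, 0.000], [9.000, 11.39347]] (det J = -19.93857).
Solving J·Δ = −F gives Δ = (-2.643, 1.878).
Then the next iterate is (x, y)₁ = (-1.143, 1.378).
Re-evaluating at (-1.143, 1.378): F = (4.03148, 1.06978), so ‖F‖₂ = 4.171.

4.171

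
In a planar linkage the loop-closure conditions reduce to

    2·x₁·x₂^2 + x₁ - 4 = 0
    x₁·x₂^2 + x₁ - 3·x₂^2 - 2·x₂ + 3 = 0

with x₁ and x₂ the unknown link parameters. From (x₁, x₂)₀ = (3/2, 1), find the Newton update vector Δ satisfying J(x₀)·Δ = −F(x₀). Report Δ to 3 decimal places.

(-0.315, 0.074)

At (3/2, 1): F = (0.500, 1.000).
Jacobian J = [[2·x₂^2 + 1, 4·x₁·x₂], [x₂^2 + 1, 2·x₁·x₂ - 6·x₂ - 2]].
At the point, J = [[3.000, 6.000], [2.000, -5.000]] (det J = -27.000).
Solving J·Δ = −F gives Δ = (-0.315, 0.074).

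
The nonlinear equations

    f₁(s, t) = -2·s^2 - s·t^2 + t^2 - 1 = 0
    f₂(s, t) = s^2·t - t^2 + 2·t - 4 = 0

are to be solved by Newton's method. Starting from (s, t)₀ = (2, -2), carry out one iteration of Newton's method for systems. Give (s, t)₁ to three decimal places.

At (2, -2): F = (-13.000, -20.000).
Jacobian J = [[-4·s - t^2, -2·s·t + 2·t], [2·s·t, s^2 - 2·t + 2]].
At the point, J = [[-12.000, 4.000], [-8.000, 10.000]] (det J = -88.000).
Solving J·Δ = −F gives Δ = (-0.568, 1.545).
Then the next iterate is (s, t)₁ = (1.432, -0.455).

(1.432, -0.455)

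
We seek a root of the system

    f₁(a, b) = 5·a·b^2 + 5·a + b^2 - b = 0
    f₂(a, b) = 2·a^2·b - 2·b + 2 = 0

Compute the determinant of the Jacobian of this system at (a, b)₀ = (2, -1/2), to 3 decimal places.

-10.500

J = [[5·b^2 + 5, 10·a·b + 2·b - 1], [4·a·b, 2·a^2 - 2]].
At the point, J = [[6.250, -12.000], [-4.000, 6.000]].
det J = -10.500.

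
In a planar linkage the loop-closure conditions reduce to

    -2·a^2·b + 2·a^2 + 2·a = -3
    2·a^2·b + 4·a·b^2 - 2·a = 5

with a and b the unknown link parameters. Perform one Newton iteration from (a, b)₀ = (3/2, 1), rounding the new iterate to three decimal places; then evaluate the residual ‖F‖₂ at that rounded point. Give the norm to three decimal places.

6.442

At (3/2, 1): F = (6.000, 2.500).
Jacobian J = [[-4·a·b + 4·a + 2, -2·a^2], [4·a·b + 4·b^2 - 2, 2·a^2 + 8·a·b]].
At the point, J = [[2.000, -4.500], [8.000, 16.500]] (det J = 69.000).
Solving J·Δ = −F gives Δ = (-1.598, 0.623).
Then the next iterate is (a, b)₁ = (-0.098, 1.623).
Re-evaluating at (-0.098, 1.623): F = (2.79203, -5.80540), so ‖F‖₂ = 6.442.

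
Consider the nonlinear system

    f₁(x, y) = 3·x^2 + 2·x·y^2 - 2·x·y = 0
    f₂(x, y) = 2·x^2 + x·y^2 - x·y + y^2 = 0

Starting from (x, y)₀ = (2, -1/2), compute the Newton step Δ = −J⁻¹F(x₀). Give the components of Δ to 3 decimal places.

At (2, -1/2): F = (15.000, 9.750).
Jacobian J = [[6·x + 2·y^2 - 2·y, 4·x·y - 2·x], [4·x + y^2 - y, 2·x·y - x + 2·y]].
At the point, J = [[13.500, -8.000], [8.750, -5.000]] (det J = 2.500).
Solving J·Δ = −F gives Δ = (-1.200, -0.150).

(-1.200, -0.150)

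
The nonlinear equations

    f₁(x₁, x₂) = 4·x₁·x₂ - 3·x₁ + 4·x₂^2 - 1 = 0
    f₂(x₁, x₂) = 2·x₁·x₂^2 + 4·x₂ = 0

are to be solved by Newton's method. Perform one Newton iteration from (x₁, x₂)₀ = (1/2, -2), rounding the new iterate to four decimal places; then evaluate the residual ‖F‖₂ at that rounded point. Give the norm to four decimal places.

At (1/2, -2): F = (9.5000, -4.0000).
Jacobian J = [[4·x₂ - 3, 4·x₁ + 8·x₂], [2·x₂^2, 4·x₁·x₂ + 4]].
At the point, J = [[-11.0000, -14.0000], [8.0000, 0.0000]] (det J = 112.0000).
Solving J·Δ = −F gives Δ = (0.5000, 0.2857).
Then the next iterate is (x₁, x₂)₁ = (1.0000, -1.7143).
Re-evaluating at (1.0000, -1.7143): F = (0.898098, -0.979551), so ‖F‖₂ = 1.3289.

1.3289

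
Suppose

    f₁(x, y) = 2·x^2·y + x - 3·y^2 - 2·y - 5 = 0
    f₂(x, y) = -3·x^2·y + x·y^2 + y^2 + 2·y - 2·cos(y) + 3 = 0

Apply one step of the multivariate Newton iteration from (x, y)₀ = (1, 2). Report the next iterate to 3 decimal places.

At (1, 2): F = (-16.000, 9.83229).
Jacobian J = [[4·x·y + 1, 2·x^2 - 6·y - 2], [-6·x·y + y^2, -3·x^2 + 2·x·y + 2·y + 2·sin(y) + 2]].
At the point, J = [[9.000, -12.000], [-8.000, 8.81859]] (det J = -16.63265).
Solving J·Δ = −F gives Δ = (-1.389, -2.375).
Then the next iterate is (x, y)₁ = (-0.389, -0.375).

(-0.389, -0.375)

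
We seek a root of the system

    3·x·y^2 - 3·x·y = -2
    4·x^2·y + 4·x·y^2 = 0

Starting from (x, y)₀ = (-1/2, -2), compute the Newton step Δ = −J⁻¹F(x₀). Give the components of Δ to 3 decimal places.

(0.667, -0.667)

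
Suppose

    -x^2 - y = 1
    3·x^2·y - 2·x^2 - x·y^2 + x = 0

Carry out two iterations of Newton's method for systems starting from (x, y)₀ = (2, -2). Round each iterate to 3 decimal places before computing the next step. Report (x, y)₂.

At (2, -2): F = (-3.000, -38.000).
Jacobian J = [[-2·x, -1], [6·x·y - 4·x - y^2 + 1, 3·x^2 - 2·x·y]].
At the point, J = [[-4.000, -1.000], [-35.000, 20.000]] (det J = -115.000).
Solving J·Δ = −F gives Δ = (-0.852, 0.409).
Then the next iterate is (x, y)₁ = (1.148, -1.591).
Round to (1.148, -1.591) and repeat: F = (-0.72690, -10.68407), J = [[-2.296, -1.000], [-17.08209, 7.60665]].
Δ = (-0.469, 0.351), so (x, y)₂ = (0.679, -1.240).

(0.679, -1.240)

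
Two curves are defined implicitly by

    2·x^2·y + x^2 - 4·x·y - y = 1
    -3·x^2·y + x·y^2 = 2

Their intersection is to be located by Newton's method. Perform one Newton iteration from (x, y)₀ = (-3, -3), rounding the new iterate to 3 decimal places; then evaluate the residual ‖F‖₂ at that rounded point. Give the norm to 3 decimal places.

At (-3, -3): F = (-79.000, 52.000).
Jacobian J = [[4·x·y + 2·x - 4·y, 2·x^2 - 4·x - 1], [-6·x·y + y^2, -3·x^2 + 2·x·y]].
At the point, J = [[42.000, 29.000], [-45.000, -9.000]] (det J = 927.000).
Solving J·Δ = −F gives Δ = (0.860, 1.479).
Then the next iterate is (x, y)₁ = (-2.140, -1.521).
Re-evaluating at (-2.140, -1.521): F = (-21.85030, 13.94595), so ‖F‖₂ = 25.922.

25.922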